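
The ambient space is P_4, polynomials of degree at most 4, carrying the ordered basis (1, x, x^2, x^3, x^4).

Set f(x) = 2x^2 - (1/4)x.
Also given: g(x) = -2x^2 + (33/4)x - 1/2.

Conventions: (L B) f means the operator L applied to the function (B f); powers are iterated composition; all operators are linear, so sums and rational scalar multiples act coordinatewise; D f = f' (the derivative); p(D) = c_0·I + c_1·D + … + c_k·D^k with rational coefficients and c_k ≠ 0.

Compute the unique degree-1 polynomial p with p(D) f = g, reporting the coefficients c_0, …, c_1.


p(D) = -I + 2·D, i.e. c_0 = -1, c_1 = 2

D^0 f = 2x^2 - (1/4)x
D^1 f = 4x - 1/4
matching coefficients of g against c_0 f + c_1 Df + … from the top degree down determines the c_i
solution: c_0 = -1, c_1 = 2


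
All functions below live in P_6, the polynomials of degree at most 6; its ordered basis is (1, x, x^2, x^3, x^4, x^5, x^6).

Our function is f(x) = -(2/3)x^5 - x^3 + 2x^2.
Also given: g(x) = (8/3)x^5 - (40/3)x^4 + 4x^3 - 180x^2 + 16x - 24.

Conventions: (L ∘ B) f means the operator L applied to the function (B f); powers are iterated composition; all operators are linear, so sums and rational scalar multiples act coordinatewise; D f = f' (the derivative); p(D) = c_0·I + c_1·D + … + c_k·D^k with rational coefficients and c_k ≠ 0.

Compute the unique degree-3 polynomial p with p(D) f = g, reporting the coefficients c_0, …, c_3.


p(D) = -4·I + 4·D + 4·D^3, i.e. c_0 = -4, c_1 = 4, c_2 = 0, c_3 = 4

D^0 f = -(2/3)x^5 - x^3 + 2x^2
D^1 f = -(10/3)x^4 - 3x^2 + 4x
D^2 f = -(40/3)x^3 - 6x + 4
D^3 f = -40x^2 - 6
matching coefficients of g against c_0 f + c_1 Df + … from the top degree down determines the c_i
solution: c_0 = -4, c_1 = 4, c_2 = 0, c_3 = 4


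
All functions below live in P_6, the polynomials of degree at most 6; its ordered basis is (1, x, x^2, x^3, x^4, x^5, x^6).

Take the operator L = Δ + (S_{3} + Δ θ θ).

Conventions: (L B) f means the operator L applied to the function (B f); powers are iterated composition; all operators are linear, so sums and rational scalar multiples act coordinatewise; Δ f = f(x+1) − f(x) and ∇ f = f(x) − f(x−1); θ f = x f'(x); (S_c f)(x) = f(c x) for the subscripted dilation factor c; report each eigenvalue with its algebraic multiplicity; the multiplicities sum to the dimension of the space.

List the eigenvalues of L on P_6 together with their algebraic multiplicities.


image of 1: 1
image of x: 3x + 2
image of x^2: 9x^2 + 10x + 5
image of x^3: 27x^3 + 30x^2 + 30x + 10
image of x^4: 81x^4 + 68x^3 + 102x^2 + 68x + 17
image of x^5: 243x^5 + 130x^4 + 260x^3 + 260x^2 + 130x + 26
image of x^6: 729x^6 + 222x^5 + 555x^4 + 740x^3 + 555x^2 + 222x + 37
the matrix is upper triangular; its diagonal is (1, 3, 9, 27, 81, 243, 729)
for a triangular matrix the eigenvalues are the diagonal entries, with algebraic multiplicity their repetition count

λ = 1 (multiplicity 1), λ = 3 (multiplicity 1), λ = 9 (multiplicity 1), λ = 27 (multiplicity 1), λ = 81 (multiplicity 1), λ = 243 (multiplicity 1), λ = 729 (multiplicity 1)


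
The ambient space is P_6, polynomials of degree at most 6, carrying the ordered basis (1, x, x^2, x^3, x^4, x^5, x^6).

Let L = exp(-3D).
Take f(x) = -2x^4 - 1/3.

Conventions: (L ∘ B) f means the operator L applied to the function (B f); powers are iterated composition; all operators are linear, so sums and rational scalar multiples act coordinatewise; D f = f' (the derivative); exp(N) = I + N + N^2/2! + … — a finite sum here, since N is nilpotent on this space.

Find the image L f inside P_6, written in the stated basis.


the result is g(x) = -2x^4 + 24x^3 - 108x^2 + 216x - 487/3

order-1 term: 24x^3
order-2 term: -108x^2
order-3 term: 216x
order-4 term: -162
the series for exp(-3D) f terminates at order 4
exp(-3D) f = -2x^4 + 24x^3 - 108x^2 + 216x - 487/3


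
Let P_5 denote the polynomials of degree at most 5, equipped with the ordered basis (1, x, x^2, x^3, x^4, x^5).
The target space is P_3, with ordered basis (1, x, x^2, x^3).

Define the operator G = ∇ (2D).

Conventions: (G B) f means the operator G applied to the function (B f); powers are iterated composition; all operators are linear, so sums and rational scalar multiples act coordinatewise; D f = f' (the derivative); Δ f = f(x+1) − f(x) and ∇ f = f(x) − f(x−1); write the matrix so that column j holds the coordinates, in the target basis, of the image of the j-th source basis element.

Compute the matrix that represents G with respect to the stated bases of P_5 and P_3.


image of 1: 0
image of x: 0
image of x^2: 4
image of x^3: 12x - 6
image of x^4: 24x^2 - 24x + 8
image of x^5: 40x^3 - 60x^2 + 40x - 10
each image's coordinates form column j of the matrix

the matrix is [[0, 0, 4, -6, 8, -10]; [0, 0, 0, 12, -24, 40]; [0, 0, 0, 0, 24, -60]; [0, 0, 0, 0, 0, 40]] (rows listed top to bottom)


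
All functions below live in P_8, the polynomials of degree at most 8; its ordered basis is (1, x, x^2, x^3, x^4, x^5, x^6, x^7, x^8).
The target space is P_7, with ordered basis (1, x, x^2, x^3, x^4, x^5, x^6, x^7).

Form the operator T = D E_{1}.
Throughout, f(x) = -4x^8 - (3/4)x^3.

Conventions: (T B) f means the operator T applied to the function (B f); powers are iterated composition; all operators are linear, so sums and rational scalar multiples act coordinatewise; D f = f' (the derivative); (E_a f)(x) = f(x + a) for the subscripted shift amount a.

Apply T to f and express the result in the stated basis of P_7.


the result is g(x) = -32x^7 - 224x^6 - 672x^5 - 1120x^4 - 1120x^3 - (2697/4)x^2 - (457/2)x - 137/4

E_{1} f = -4x^8 - 32x^7 - 112x^6 - 224x^5 - 280x^4 - (899/4)x^3 - (457/4)x^2 - (137/4)x - 19/4
D E_{1} f = -32x^7 - 224x^6 - 672x^5 - 1120x^4 - 1120x^3 - (2697/4)x^2 - (457/2)x - 137/4


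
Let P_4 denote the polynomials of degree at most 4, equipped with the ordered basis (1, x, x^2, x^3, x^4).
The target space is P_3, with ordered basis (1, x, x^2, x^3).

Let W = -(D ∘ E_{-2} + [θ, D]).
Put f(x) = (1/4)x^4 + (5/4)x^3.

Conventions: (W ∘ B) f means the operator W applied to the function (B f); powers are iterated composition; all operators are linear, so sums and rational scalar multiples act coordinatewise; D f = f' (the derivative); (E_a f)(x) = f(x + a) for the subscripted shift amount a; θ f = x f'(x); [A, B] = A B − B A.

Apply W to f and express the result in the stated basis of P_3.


g(x) = 6x^2 + 3x - 7

E_{-2} f = (1/4)x^4 - (3/4)x^3 - (3/2)x^2 + 7x - 6
D E_{-2} f = x^3 - (9/4)x^2 - 3x + 7
D f = x^3 + (15/4)x^2
θ D f = 3x^3 + (15/2)x^2
θ f = x^4 + (15/4)x^3
D θ f = 4x^3 + (45/4)x^2
[θ, D] f = -x^3 - (15/4)x^2
(D ∘ E_{-2} + [θ, D]) f = -6x^2 - 3x + 7
(-(D ∘ E_{-2} + [θ, D])) f = 6x^2 + 3x - 7


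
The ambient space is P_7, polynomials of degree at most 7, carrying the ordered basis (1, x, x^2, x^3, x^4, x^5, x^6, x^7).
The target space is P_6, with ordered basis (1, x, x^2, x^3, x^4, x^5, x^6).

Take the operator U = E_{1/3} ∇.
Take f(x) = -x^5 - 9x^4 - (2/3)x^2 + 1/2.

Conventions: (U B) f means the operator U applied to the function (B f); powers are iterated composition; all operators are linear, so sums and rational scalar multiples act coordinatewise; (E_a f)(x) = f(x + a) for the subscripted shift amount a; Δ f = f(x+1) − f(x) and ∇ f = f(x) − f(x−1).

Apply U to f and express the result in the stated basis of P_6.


the result is g(x) = -5x^4 - (98/3)x^3 + (44/3)x^2 - (335/27)x + 142/81

∇ f = -5x^4 - 26x^3 + 44x^2 - (97/3)x + 26/3
E_{1/3} ∇ f = -5x^4 - (98/3)x^3 + (44/3)x^2 - (335/27)x + 142/81


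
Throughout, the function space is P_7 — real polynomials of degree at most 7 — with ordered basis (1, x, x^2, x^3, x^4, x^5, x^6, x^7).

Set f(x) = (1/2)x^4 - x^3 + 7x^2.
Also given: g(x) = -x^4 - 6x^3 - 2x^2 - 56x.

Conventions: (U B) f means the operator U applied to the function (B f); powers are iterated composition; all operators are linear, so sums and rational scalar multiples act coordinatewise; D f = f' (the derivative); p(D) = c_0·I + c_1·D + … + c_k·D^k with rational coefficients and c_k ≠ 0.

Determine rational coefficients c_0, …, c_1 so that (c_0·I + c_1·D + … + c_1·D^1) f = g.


D^0 f = (1/2)x^4 - x^3 + 7x^2
D^1 f = 2x^3 - 3x^2 + 14x
matching coefficients of g against c_0 f + c_1 Df + … from the top degree down determines the c_i
solution: c_0 = -2, c_1 = -4

p(D) = -2·I − 4·D, i.e. c_0 = -2, c_1 = -4


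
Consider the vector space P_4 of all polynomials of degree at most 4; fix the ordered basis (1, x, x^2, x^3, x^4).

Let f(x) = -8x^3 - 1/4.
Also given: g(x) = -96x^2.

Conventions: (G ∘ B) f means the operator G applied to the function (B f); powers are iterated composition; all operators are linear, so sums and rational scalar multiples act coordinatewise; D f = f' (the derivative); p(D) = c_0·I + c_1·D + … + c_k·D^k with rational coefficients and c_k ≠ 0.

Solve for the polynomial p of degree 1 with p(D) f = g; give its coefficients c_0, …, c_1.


D^0 f = -8x^3 - 1/4
D^1 f = -24x^2
matching coefficients of g against c_0 f + c_1 Df + … from the top degree down determines the c_i
solution: c_0 = 0, c_1 = 4

c_0 = 0, c_1 = 4


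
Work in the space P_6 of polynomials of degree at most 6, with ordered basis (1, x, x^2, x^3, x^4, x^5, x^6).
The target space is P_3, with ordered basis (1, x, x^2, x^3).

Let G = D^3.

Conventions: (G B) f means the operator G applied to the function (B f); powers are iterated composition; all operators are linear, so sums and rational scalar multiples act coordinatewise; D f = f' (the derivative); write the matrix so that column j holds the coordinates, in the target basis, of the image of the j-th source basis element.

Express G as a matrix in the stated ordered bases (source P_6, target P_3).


image of 1: 0
image of x: 0
image of x^2: 0
image of x^3: 6
image of x^4: 24x
image of x^5: 60x^2
image of x^6: 120x^3
each image's coordinates form column j of the matrix

the matrix is [[0, 0, 0, 6, 0, 0, 0]; [0, 0, 0, 0, 24, 0, 0]; [0, 0, 0, 0, 0, 60, 0]; [0, 0, 0, 0, 0, 0, 120]] (rows listed top to bottom)


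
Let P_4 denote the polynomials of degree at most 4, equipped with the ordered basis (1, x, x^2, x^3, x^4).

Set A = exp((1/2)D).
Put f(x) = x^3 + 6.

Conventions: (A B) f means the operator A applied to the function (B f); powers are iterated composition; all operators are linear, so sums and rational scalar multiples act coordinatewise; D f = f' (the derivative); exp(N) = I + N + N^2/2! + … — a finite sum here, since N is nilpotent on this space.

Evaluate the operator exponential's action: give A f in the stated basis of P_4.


order-1 term: (3/2)x^2
order-2 term: (3/4)x
order-3 term: 1/8
the series for exp((1/2)D) f terminates at order 3
exp((1/2)D) f = x^3 + (3/2)x^2 + (3/4)x + 49/8

the result is g(x) = x^3 + (3/2)x^2 + (3/4)x + 49/8


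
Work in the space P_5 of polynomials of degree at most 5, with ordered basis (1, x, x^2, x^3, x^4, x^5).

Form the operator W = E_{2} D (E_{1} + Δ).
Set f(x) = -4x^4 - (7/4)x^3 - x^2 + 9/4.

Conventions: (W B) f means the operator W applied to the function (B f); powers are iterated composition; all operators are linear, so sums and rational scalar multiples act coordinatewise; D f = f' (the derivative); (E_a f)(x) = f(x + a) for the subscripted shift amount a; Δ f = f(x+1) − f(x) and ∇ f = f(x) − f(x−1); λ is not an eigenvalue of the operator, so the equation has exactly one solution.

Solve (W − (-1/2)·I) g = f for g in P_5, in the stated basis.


the result is g(x) = -8x^4 + (121/2)x^3 + 403x^2 - 1828x - 9851/2

write g with unknown coordinates in the stated basis and equate coefficients in (W − (-1/2)·I) g = f
solving from the highest basis element down gives g = -8x^4 + (121/2)x^3 + 403x^2 - 1828x - 9851/2
check: W g = -32x^3 - (405/2)x^2 + 914x + 2465
so W g − (-1/2)·g = -4x^4 - (7/4)x^3 - x^2 + 9/4 = f ✓


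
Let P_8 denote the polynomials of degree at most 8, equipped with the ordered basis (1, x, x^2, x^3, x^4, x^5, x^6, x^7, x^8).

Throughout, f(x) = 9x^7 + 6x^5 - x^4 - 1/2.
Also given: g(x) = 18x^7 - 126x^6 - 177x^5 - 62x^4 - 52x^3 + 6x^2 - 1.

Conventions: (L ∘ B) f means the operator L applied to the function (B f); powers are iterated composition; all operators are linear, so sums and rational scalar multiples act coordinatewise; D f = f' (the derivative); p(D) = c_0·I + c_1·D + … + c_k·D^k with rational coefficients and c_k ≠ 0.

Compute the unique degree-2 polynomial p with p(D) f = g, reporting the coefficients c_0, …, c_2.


c_0 = 2, c_1 = -2, c_2 = -1/2

D^0 f = 9x^7 + 6x^5 - x^4 - 1/2
D^1 f = 63x^6 + 30x^4 - 4x^3
D^2 f = 378x^5 + 120x^3 - 12x^2
matching coefficients of g against c_0 f + c_1 Df + … from the top degree down determines the c_i
solution: c_0 = 2, c_1 = -2, c_2 = -1/2


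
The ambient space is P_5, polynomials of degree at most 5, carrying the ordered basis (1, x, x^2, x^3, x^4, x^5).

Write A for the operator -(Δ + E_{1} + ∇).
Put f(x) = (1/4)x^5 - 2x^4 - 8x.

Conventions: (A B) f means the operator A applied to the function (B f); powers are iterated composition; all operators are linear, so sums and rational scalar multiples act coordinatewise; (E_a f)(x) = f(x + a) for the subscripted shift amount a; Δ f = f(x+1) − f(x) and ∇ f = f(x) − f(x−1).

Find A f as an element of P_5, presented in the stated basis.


the result is g(x) = -(1/4)x^5 - (7/4)x^4 + (43/2)x^3 + (9/2)x^2 + (123/4)x + 101/4

Δ f = (5/4)x^4 - (11/2)x^3 - (19/2)x^2 - (27/4)x - 39/4
E_{1} f = (1/4)x^5 - (3/4)x^4 - (11/2)x^3 - (19/2)x^2 - (59/4)x - 39/4
∇ f = (5/4)x^4 - (21/2)x^3 + (29/2)x^2 - (37/4)x - 23/4
(Δ + E_{1} + ∇) f = (1/4)x^5 + (7/4)x^4 - (43/2)x^3 - (9/2)x^2 - (123/4)x - 101/4
(-(Δ + E_{1} + ∇)) f = -(1/4)x^5 - (7/4)x^4 + (43/2)x^3 + (9/2)x^2 + (123/4)x + 101/4


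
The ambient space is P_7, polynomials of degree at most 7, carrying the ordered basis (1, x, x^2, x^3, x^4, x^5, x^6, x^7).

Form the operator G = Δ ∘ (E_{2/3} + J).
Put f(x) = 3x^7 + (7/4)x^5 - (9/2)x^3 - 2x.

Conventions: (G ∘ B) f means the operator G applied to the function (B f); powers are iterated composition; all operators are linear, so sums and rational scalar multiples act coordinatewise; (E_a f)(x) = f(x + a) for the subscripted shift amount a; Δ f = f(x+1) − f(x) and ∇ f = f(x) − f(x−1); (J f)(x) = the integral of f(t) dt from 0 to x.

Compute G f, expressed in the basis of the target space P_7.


E_{2/3} f = 3x^7 + 14x^6 + (119/4)x^5 + (665/18)x^4 + (1297/54)x^3 + (121/27)x^2 - (1076/243)x - 1648/729
J f = (3/8)x^8 + (7/24)x^6 - (9/8)x^4 - x^2
(E_{2/3} + J) f = (3/8)x^8 + 3x^7 + (343/24)x^6 + (119/4)x^5 + (2579/72)x^4 + (1297/54)x^3 + (94/27)x^2 - (1076/243)x - 1648/729
Δ (E_{2/3} + J) f = 3x^7 + (63/2)x^6 + (679/4)x^5 + (3955/8)x^4 + (15347/18)x^3 + (62809/72)x^2 + (25963/54)x + 206663/1944

g(x) = 3x^7 + (63/2)x^6 + (679/4)x^5 + (3955/8)x^4 + (15347/18)x^3 + (62809/72)x^2 + (25963/54)x + 206663/1944


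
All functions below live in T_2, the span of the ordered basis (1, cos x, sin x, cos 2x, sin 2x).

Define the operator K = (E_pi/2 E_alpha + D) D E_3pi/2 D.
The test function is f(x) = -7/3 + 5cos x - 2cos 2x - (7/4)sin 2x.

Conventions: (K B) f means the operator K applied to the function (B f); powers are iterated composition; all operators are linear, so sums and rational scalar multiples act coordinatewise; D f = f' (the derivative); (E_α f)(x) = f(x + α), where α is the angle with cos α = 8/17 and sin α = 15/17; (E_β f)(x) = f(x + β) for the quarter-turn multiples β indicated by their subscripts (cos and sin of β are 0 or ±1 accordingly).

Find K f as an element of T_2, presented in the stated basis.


D f = -5sin x - (7/2)cos 2x + 4sin 2x
E_3pi/2 D f = 5cos x + (7/2)cos 2x - 4sin 2x
D (E_3pi/2 D) f = -5sin x - 8cos 2x - 7sin 2x
E_alpha (D E_3pi/2 D) f = -(75/17)cos x - (40/17)sin x - (392/289)cos 2x + (3047/289)sin 2x
E_pi/2 E_alpha (D E_3pi/2 D) f = -(40/17)cos x + (75/17)sin x + (392/289)cos 2x - (3047/289)sin 2x
D (D E_3pi/2 D) f = -5cos x - 14cos 2x + 16sin 2x
(E_pi/2 E_alpha + D) (D E_3pi/2 D) f = -(125/17)cos x + (75/17)sin x - (3654/289)cos 2x + (1577/289)sin 2x

g(x) = -(125/17)cos x + (75/17)sin x - (3654/289)cos 2x + (1577/289)sin 2x


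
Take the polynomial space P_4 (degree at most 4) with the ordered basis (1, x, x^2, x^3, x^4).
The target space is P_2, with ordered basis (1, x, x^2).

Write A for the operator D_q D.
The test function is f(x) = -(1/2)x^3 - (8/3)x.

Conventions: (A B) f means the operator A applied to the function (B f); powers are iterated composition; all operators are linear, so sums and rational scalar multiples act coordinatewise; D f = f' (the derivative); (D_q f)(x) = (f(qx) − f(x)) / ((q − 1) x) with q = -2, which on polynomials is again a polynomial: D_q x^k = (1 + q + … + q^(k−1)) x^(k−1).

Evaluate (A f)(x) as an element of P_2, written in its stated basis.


the result is g(x) = (3/2)x

D f = -(3/2)x^2 - 8/3
D_q D f = (3/2)x


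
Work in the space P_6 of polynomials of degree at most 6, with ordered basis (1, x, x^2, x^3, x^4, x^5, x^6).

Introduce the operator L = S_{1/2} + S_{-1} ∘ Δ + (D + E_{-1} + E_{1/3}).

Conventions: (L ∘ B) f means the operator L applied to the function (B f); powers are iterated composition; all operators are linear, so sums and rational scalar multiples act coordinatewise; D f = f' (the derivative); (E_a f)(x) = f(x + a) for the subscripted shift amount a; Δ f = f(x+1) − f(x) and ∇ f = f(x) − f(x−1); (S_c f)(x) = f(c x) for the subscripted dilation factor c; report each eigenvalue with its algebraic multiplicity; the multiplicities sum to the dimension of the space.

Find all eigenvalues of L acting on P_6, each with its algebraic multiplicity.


image of 1: 3
image of x: (5/2)x + 4/3
image of x^2: (9/4)x^2 - (4/3)x + 19/9
image of x^3: (17/8)x^3 + 4x^2 + (1/3)x + 1/27
image of x^4: (33/16)x^4 - (8/3)x^3 + (38/3)x^2 - (212/27)x + 163/81
image of x^5: (65/32)x^5 + (20/3)x^4 + (10/9)x^3 + (10/27)x^2 + (5/81)x + 1/243
image of x^6: (129/64)x^6 - 4x^5 + (95/3)x^4 - (1060/27)x^3 + (815/27)x^2 - (970/81)x + 1459/729
the matrix is upper triangular; its diagonal is (3, 5/2, 9/4, 17/8, 33/16, 65/32, 129/64)
for a triangular matrix the eigenvalues are the diagonal entries, with algebraic multiplicity their repetition count

λ = 129/64 (multiplicity 1), λ = 65/32 (multiplicity 1), λ = 33/16 (multiplicity 1), λ = 17/8 (multiplicity 1), λ = 9/4 (multiplicity 1), λ = 5/2 (multiplicity 1), λ = 3 (multiplicity 1)


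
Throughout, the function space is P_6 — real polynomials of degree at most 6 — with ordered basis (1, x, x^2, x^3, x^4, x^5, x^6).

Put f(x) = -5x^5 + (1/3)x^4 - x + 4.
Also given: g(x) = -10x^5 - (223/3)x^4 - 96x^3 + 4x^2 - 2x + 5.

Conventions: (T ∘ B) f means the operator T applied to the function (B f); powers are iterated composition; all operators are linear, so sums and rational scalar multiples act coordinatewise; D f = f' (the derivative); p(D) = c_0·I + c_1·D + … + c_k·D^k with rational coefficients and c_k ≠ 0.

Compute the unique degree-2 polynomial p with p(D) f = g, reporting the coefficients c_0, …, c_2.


c_0 = 2, c_1 = 3, c_2 = 1

D^0 f = -5x^5 + (1/3)x^4 - x + 4
D^1 f = -25x^4 + (4/3)x^3 - 1
D^2 f = -100x^3 + 4x^2
matching coefficients of g against c_0 f + c_1 Df + … from the top degree down determines the c_i
solution: c_0 = 2, c_1 = 3, c_2 = 1


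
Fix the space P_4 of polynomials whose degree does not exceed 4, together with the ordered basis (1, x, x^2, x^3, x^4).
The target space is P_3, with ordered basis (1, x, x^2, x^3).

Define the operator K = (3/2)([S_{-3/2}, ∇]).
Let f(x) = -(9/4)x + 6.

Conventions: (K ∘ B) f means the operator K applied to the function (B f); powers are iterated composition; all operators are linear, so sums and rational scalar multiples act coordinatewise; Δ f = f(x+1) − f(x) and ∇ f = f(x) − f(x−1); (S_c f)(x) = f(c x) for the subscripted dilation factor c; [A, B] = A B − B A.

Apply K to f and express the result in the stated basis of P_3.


the image equals g(x) = -135/16

∇ f = -9/4
S_{-3/2} ∇ f = -9/4
S_{-3/2} f = (27/8)x + 6
∇ S_{-3/2} f = 27/8
[S_{-3/2}, ∇] f = -45/8
((3/2)([S_{-3/2}, ∇])) f = -135/16


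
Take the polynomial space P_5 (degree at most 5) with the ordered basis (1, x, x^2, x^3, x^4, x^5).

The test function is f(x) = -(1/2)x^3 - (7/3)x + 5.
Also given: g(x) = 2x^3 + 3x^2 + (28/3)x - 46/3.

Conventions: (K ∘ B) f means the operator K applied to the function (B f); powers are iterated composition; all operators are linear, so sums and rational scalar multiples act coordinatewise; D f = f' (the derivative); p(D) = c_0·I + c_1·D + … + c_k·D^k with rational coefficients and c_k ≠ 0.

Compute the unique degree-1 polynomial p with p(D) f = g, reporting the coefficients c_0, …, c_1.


p(D) = -4·I − 2·D, i.e. c_0 = -4, c_1 = -2

D^0 f = -(1/2)x^3 - (7/3)x + 5
D^1 f = -(3/2)x^2 - 7/3
matching coefficients of g against c_0 f + c_1 Df + … from the top degree down determines the c_i
solution: c_0 = -4, c_1 = -2


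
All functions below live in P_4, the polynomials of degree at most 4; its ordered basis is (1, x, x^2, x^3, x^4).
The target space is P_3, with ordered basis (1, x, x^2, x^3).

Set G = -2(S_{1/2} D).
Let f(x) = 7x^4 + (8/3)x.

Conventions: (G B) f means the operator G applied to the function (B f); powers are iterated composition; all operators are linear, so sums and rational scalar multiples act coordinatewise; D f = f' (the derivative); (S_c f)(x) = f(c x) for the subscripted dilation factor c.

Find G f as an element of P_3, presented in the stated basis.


g(x) = -7x^3 - 16/3

D f = 28x^3 + 8/3
S_{1/2} D f = (7/2)x^3 + 8/3
(-2(S_{1/2} D)) f = -7x^3 - 16/3


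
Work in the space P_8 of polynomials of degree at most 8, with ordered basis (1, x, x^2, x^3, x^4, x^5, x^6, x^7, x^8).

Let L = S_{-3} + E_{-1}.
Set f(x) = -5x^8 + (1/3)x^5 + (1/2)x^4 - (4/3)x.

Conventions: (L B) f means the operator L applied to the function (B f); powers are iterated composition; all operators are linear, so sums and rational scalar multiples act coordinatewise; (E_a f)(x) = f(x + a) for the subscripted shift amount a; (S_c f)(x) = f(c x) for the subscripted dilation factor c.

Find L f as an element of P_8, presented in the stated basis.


S_{-3} f = -32805x^8 - 81x^5 + (81/2)x^4 + 4x
E_{-1} f = -5x^8 + 40x^7 - 140x^6 + (841/3)x^5 - (2107/6)x^4 + (844/3)x^3 - (421/3)x^2 + (115/3)x - 7/2
(S_{-3} + E_{-1}) f = -32810x^8 + 40x^7 - 140x^6 + (598/3)x^5 - (932/3)x^4 + (844/3)x^3 - (421/3)x^2 + (127/3)x - 7/2

g(x) = -32810x^8 + 40x^7 - 140x^6 + (598/3)x^5 - (932/3)x^4 + (844/3)x^3 - (421/3)x^2 + (127/3)x - 7/2


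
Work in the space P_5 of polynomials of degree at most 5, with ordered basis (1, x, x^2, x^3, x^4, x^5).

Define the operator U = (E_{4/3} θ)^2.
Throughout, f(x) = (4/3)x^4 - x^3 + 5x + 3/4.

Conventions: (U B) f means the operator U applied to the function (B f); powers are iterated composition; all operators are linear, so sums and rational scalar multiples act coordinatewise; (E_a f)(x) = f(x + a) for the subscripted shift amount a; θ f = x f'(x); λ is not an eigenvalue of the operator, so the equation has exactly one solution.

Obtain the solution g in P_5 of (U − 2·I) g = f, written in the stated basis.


write g with unknown coordinates in the stated basis and equate coefficients in (U − 2·I) g = f
solving from the highest basis element down gives g = (2/21)x^4 - (137/63)x^3 + (286/7)x^2 + (35851/81)x + 994775/1944
check: U g = (32/21)x^4 - (337/63)x^3 + (572/7)x^2 + (72107/81)x + 248876/243
so U g − 2·g = (4/3)x^4 - x^3 + 5x + 3/4 = f ✓

the image equals g(x) = (2/21)x^4 - (137/63)x^3 + (286/7)x^2 + (35851/81)x + 994775/1944


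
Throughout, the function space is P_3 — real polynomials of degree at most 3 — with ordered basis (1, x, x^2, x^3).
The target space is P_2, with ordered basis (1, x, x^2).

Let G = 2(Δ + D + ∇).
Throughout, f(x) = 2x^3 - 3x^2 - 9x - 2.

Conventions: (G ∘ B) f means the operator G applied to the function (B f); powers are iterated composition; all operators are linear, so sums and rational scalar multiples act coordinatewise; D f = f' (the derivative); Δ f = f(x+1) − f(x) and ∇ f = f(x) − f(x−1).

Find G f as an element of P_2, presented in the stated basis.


g(x) = 36x^2 - 36x - 46

Δ f = 6x^2 - 10
D f = 6x^2 - 6x - 9
∇ f = 6x^2 - 12x - 4
(Δ + D + ∇) f = 18x^2 - 18x - 23
(2(Δ + D + ∇)) f = 36x^2 - 36x - 46


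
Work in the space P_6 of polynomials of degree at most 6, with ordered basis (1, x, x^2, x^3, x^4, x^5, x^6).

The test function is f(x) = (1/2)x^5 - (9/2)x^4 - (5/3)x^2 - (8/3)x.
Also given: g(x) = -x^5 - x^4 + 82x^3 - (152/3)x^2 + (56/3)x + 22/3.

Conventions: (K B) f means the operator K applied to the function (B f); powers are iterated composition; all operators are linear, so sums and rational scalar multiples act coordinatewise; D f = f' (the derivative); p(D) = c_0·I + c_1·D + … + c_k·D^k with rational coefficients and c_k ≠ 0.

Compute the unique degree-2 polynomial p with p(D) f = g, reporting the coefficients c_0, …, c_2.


p(D) = -2·I − 4·D + D^2, i.e. c_0 = -2, c_1 = -4, c_2 = 1

D^0 f = (1/2)x^5 - (9/2)x^4 - (5/3)x^2 - (8/3)x
D^1 f = (5/2)x^4 - 18x^3 - (10/3)x - 8/3
D^2 f = 10x^3 - 54x^2 - 10/3
matching coefficients of g against c_0 f + c_1 Df + … from the top degree down determines the c_i
solution: c_0 = -2, c_1 = -4, c_2 = 1


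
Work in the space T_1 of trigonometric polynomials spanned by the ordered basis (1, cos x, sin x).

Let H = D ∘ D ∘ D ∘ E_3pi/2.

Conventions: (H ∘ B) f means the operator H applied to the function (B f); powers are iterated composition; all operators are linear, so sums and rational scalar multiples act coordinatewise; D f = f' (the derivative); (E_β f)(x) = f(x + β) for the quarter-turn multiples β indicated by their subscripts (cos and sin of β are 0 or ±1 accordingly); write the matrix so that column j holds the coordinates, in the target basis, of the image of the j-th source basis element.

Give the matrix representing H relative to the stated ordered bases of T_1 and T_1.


image of 1: 0
image of cos x: -cos x
image of sin x: -sin x
each image's coordinates form column j of the matrix

the matrix is [[0, 0, 0]; [0, -1, 0]; [0, 0, -1]] (rows listed top to bottom)


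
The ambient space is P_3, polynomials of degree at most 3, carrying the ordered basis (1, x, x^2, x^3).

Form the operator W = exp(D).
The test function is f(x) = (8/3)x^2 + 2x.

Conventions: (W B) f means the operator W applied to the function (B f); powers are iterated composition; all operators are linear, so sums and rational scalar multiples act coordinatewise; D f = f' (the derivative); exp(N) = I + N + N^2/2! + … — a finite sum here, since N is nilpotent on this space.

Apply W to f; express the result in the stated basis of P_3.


g(x) = (8/3)x^2 + (22/3)x + 14/3

order-1 term: (16/3)x + 2
order-2 term: 8/3
the series for exp(D) f terminates at order 2
exp(D) f = (8/3)x^2 + (22/3)x + 14/3


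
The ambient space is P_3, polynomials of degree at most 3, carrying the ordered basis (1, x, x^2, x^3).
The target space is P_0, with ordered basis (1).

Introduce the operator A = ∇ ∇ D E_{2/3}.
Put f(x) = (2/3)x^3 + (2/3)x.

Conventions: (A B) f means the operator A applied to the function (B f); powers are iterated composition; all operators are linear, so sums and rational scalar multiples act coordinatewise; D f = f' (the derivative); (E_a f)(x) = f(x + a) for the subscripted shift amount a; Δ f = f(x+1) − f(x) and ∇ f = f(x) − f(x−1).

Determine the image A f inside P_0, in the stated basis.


E_{2/3} f = (2/3)x^3 + (4/3)x^2 + (14/9)x + 52/81
D E_{2/3} f = 2x^2 + (8/3)x + 14/9
∇ (D E_{2/3}) f = 4x + 2/3
∇ ∇ (D E_{2/3}) f = 4

the result is g(x) = 4


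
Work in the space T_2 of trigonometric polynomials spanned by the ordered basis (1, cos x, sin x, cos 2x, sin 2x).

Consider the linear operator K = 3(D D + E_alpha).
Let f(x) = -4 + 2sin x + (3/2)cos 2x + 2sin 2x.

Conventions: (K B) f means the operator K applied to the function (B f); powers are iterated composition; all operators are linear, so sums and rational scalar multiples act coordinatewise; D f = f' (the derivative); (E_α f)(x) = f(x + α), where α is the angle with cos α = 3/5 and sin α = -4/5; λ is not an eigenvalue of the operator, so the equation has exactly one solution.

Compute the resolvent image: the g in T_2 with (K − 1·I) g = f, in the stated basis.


write g with unknown coordinates in the stated basis and equate coefficients in (K − 1·I) g = f
solving from the highest basis element down gives g = -2 + (24/53)cos x - (22/53)sin x - (375/4996)cos 2x - (200/1249)sin 2x
check: K g = -6 + (24/53)cos x + (84/53)sin x + (7119/4996)cos 2x + (2298/1249)sin 2x
so K g − 1·g = -4 + 2sin x + (3/2)cos 2x + 2sin 2x = f ✓

the result is g(x) = -2 + (24/53)cos x - (22/53)sin x - (375/4996)cos 2x - (200/1249)sin 2x


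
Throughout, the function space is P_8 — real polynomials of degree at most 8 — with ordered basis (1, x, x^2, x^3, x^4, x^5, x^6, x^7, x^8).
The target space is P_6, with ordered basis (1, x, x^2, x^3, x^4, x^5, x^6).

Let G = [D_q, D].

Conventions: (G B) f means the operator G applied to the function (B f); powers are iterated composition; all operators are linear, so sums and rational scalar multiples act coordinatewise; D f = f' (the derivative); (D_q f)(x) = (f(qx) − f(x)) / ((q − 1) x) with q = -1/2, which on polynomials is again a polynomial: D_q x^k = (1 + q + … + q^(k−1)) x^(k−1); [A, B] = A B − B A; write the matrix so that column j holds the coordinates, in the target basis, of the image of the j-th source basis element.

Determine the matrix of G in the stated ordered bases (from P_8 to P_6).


the matrix is [[0, 0, 3/2, 0, 0, 0, 0, 0, 0]; [0, 0, 0, 0, 0, 0, 0, 0, 0]; [0, 0, 0, 0, 9/8, 0, 0, 0, 0]; [0, 0, 0, 0, 0, 3/8, 0, 0, 0]; [0, 0, 0, 0, 0, 0, 27/32, 0, 0]; [0, 0, 0, 0, 0, 0, 0, 9/16, 0]; [0, 0, 0, 0, 0, 0, 0, 0, 93/128]] (rows listed top to bottom)

image of 1: 0
image of x: 0
image of x^2: 3/2
image of x^3: 0
image of x^4: (9/8)x^2
image of x^5: (3/8)x^3
image of x^6: (27/32)x^4
image of x^7: (9/16)x^5
image of x^8: (93/128)x^6
each image's coordinates form column j of the matrix


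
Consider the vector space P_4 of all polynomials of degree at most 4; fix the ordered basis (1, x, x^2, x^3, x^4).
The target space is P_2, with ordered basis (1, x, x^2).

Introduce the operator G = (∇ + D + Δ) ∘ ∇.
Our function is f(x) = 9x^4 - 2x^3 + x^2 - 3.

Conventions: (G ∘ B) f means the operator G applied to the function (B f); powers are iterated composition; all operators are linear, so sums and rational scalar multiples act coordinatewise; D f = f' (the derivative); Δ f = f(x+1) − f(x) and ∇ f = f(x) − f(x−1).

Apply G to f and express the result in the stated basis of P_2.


g(x) = 324x^2 - 360x + 204

∇ f = 36x^3 - 60x^2 + 44x - 12
∇ ∇ f = 108x^2 - 228x + 140
D ∇ f = 108x^2 - 120x + 44
Δ ∇ f = 108x^2 - 12x + 20
(∇ + D + Δ) ∇ f = 324x^2 - 360x + 204


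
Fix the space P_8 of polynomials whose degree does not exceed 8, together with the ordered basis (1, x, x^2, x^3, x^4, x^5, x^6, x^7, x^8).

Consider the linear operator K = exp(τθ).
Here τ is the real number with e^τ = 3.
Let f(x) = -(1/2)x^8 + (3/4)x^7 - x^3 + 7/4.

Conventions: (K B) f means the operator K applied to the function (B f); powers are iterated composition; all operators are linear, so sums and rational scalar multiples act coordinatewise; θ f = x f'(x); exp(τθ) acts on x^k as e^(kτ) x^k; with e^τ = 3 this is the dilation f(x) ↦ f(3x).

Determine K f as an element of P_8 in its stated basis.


exp(τθ) x^k = e^(kτ) x^k; with e^τ = 3 this sends x^k to 3^k x^k
x^3 ↦ 27 x^3
x^7 ↦ 2187 x^7
x^8 ↦ 6561 x^8
applying this coordinatewise to f: exp(τθ) f = -(6561/2)x^8 + (6561/4)x^7 - 27x^3 + 7/4

the image equals g(x) = -(6561/2)x^8 + (6561/4)x^7 - 27x^3 + 7/4


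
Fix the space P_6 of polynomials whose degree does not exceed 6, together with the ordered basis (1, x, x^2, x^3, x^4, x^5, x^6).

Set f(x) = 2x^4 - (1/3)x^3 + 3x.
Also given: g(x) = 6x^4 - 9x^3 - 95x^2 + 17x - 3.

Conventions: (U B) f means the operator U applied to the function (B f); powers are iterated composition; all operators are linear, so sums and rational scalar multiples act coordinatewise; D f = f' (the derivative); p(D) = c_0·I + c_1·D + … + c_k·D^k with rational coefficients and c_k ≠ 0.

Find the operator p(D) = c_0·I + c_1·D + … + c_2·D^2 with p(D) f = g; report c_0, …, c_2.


D^0 f = 2x^4 - (1/3)x^3 + 3x
D^1 f = 8x^3 - x^2 + 3
D^2 f = 24x^2 - 2x
matching coefficients of g against c_0 f + c_1 Df + … from the top degree down determines the c_i
solution: c_0 = 3, c_1 = -1, c_2 = -4

p(D) = 3·I − D − 4·D^2, i.e. c_0 = 3, c_1 = -1, c_2 = -4


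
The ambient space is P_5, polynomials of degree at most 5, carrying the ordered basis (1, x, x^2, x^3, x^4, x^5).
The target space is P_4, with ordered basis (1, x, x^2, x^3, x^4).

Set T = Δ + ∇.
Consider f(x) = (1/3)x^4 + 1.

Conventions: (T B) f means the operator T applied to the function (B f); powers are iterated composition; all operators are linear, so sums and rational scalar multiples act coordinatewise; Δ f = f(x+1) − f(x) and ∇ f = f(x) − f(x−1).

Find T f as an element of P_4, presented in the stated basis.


the image equals g(x) = (8/3)x^3 + (8/3)x

Δ f = (4/3)x^3 + 2x^2 + (4/3)x + 1/3
∇ f = (4/3)x^3 - 2x^2 + (4/3)x - 1/3
(Δ + ∇) f = (8/3)x^3 + (8/3)x


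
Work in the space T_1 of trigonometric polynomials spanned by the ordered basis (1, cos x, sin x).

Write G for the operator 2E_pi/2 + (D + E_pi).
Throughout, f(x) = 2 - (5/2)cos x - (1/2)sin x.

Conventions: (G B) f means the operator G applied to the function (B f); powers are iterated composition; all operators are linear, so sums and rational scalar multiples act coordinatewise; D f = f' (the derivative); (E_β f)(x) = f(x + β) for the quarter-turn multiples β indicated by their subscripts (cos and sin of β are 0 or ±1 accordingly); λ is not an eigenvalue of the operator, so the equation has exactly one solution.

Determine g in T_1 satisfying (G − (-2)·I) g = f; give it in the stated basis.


write g with unknown coordinates in the stated basis and equate coefficients in (G − (-2)·I) g = f
solving from the highest basis element down gives g = 2/5 - (1/10)cos x - (4/5)sin x
check: G g = 6/5 - (23/10)cos x + (11/10)sin x
so G g − (-2)·g = 2 - (5/2)cos x - (1/2)sin x = f ✓

the image equals g(x) = 2/5 - (1/10)cos x - (4/5)sin x


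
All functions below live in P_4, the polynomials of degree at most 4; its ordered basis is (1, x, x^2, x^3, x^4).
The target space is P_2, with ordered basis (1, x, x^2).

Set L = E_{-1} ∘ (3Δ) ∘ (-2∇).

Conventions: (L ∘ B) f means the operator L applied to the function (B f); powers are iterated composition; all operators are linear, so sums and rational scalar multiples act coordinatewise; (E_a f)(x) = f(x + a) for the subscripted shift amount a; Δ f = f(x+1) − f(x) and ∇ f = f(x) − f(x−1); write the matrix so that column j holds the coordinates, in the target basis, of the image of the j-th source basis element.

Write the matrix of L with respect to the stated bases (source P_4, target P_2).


image of 1: 0
image of x: 0
image of x^2: -12
image of x^3: -36x + 36
image of x^4: -72x^2 + 144x - 84
each image's coordinates form column j of the matrix

the matrix is [[0, 0, -12, 36, -84]; [0, 0, 0, -36, 144]; [0, 0, 0, 0, -72]] (rows listed top to bottom)


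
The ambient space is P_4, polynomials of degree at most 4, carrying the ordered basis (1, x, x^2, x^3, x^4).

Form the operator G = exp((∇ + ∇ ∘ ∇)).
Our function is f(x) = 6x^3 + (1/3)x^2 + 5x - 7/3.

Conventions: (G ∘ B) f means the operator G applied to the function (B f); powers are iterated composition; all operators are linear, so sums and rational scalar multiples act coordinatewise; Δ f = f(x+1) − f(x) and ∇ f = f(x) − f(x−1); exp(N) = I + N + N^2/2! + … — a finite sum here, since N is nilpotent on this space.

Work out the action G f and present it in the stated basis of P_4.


order-1 term: 18x^2 + (56/3)x - 74/3
order-2 term: 18x + 55/3
order-3 term: 6
the series for exp((∇ + ∇ ∘ ∇)) f terminates at order 3
exp((∇ + ∇ ∘ ∇)) f = 6x^3 + (55/3)x^2 + (125/3)x - 8/3

g(x) = 6x^3 + (55/3)x^2 + (125/3)x - 8/3


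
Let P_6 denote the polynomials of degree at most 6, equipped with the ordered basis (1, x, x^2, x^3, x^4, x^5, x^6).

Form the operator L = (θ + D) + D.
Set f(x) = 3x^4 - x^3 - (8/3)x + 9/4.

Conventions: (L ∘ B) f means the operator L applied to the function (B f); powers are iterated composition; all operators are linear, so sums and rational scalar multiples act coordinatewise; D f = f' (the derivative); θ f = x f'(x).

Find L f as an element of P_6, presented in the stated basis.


g(x) = 12x^4 + 21x^3 - 6x^2 - (8/3)x - 16/3

θ f = 12x^4 - 3x^3 - (8/3)x
D f = 12x^3 - 3x^2 - 8/3
(θ + D) f = 12x^4 + 9x^3 - 3x^2 - (8/3)x - 8/3
D f = 12x^3 - 3x^2 - 8/3
((θ + D) + D) f = 12x^4 + 21x^3 - 6x^2 - (8/3)x - 16/3


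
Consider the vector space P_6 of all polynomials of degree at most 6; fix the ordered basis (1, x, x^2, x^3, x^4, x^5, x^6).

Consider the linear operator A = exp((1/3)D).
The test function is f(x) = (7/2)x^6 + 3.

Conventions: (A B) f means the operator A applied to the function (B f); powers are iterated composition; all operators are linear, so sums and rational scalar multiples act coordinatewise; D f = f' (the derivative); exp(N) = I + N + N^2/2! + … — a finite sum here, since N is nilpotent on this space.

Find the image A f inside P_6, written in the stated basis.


g(x) = (7/2)x^6 + 7x^5 + (35/6)x^4 + (70/27)x^3 + (35/54)x^2 + (7/81)x + 4381/1458

order-1 term: 7x^5
order-2 term: (35/6)x^4
order-3 term: (70/27)x^3
order-4 term: (35/54)x^2
order-5 term: (7/81)x
order-6 term: 7/1458
the series for exp((1/3)D) f terminates at order 6
exp((1/3)D) f = (7/2)x^6 + 7x^5 + (35/6)x^4 + (70/27)x^3 + (35/54)x^2 + (7/81)x + 4381/1458


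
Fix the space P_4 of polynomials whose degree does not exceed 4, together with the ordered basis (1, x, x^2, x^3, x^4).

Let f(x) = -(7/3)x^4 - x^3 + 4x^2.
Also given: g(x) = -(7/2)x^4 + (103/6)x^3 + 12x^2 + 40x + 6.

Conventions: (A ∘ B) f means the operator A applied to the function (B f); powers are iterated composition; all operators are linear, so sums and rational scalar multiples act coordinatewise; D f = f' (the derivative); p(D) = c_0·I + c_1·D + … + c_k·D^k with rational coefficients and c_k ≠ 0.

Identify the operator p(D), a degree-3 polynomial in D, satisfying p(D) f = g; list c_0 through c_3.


D^0 f = -(7/3)x^4 - x^3 + 4x^2
D^1 f = -(28/3)x^3 - 3x^2 + 8x
D^2 f = -28x^2 - 6x + 8
D^3 f = -56x - 6
matching coefficients of g against c_0 f + c_1 Df + … from the top degree down determines the c_i
solution: c_0 = 3/2, c_1 = -2, c_2 = 0, c_3 = -1

p(D) = (3/2)·I − 2·D − D^3, i.e. c_0 = 3/2, c_1 = -2, c_2 = 0, c_3 = -1


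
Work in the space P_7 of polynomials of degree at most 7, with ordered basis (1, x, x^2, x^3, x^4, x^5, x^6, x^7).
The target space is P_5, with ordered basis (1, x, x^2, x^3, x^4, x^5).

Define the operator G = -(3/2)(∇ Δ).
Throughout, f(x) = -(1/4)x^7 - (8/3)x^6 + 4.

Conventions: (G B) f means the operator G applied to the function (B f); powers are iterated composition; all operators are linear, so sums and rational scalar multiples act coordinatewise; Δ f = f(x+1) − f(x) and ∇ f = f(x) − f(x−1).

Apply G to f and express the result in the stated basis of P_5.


Δ f = -(7/4)x^6 - (85/4)x^5 - (195/4)x^4 - (745/12)x^3 - (181/4)x^2 - (71/4)x - 35/12
∇ Δ f = -(21/2)x^5 - 80x^4 - (35/2)x^3 - 80x^2 - (7/2)x - 16/3
(-(3/2)(∇ Δ)) f = (63/4)x^5 + 120x^4 + (105/4)x^3 + 120x^2 + (21/4)x + 8

the image equals g(x) = (63/4)x^5 + 120x^4 + (105/4)x^3 + 120x^2 + (21/4)x + 8


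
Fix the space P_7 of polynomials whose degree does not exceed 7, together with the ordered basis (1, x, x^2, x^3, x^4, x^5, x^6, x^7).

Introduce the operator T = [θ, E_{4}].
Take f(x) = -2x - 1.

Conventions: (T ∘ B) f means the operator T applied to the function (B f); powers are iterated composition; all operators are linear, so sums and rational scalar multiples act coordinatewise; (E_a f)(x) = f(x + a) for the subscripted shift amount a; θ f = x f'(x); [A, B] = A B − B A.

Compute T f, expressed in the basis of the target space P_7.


g(x) = 8

E_{4} f = -2x - 9
θ E_{4} f = -2x
θ f = -2x
E_{4} θ f = -2x - 8
[θ, E_{4}] f = 8
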